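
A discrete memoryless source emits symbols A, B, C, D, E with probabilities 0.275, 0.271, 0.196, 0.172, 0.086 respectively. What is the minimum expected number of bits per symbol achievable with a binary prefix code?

2.258 bits/symbol

Repeatedly combine the two least-probable nodes; the expected code length is the sum of the merged weights.
merge 43/500 + 43/250 → 129/500
merge 49/250 + 129/500 → 227/500
merge 271/1000 + 11/40 → 273/500
merge 227/500 + 273/500 → 1
L = 129/500 + 227/500 + 273/500 + 1 = 1129/500 = 2.258 bits/symbol.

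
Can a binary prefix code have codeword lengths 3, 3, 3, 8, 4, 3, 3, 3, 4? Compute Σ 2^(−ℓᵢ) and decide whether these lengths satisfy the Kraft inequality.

With common denominator 2^8 = 256: Σ 2^(−ℓᵢ) = 32/256 + 32/256 + 32/256 + 1/256 + 16/256 + 32/256 + 32/256 + 32/256 + 16/256 = 225/256 = 0.87890625.
Kraft's inequality requires Σ ≤ 1; here Σ = 0.87890625 ≤ 1, so such a prefix code exists.

0.87890625; yes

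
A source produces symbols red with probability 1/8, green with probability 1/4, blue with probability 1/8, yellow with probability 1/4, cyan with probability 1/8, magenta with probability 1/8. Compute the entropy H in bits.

2.5 bits

Each probability is a power of 1/2, so log₂(1/p) is an integer.
H = Σ p·log₂(1/p) = 1/8·3 + 1/4·2 + 1/8·3 + 1/4·2 + 1/8·3 + 1/8·3 = 2.5 bits.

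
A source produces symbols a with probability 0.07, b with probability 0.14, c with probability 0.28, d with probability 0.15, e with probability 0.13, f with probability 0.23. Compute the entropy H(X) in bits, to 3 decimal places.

H = −Σ pᵢ log₂ pᵢ.
−0.07·log₂(0.07) = 0.2686
−0.14·log₂(0.14) = 0.3971
−0.28·log₂(0.28) = 0.5142
−0.15·log₂(0.15) = 0.4105
−0.13·log₂(0.13) = 0.3826
−0.23·log₂(0.23) = 0.4877
Sum ≈ 2.4607 → 2.461 bits.

2.461 bits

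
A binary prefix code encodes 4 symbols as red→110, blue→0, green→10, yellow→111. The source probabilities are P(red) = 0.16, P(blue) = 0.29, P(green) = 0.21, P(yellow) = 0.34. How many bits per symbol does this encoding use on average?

L̄ = Σ pᵢ·ℓᵢ = 0.16·3 + 0.29·1 + 0.21·2 + 0.34·3 = 2.21 bits/symbol.

2.21 bits/symbol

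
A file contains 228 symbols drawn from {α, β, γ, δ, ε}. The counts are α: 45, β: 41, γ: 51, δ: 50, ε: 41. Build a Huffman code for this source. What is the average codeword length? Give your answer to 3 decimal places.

2.360 bits/symbol

Probabilities are the counts divided by 228.
Repeatedly combine the two least-probable nodes; the expected code length is the sum of the merged weights.
merge 41/228 + 41/228 → 41/114
merge 15/76 + 25/114 → 5/12
merge 17/76 + 41/114 → 7/12
merge 5/12 + 7/12 → 1
L = 41/114 + 5/12 + 7/12 + 1 = 269/114 ≈ 2.360 bits/symbol.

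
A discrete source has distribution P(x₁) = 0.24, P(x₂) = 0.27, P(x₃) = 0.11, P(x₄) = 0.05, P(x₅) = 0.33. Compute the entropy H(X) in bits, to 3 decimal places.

2.098 bits

H = −Σ pᵢ log₂ pᵢ.
−0.24·log₂(0.24) = 0.4941
−0.27·log₂(0.27) = 0.5100
−0.11·log₂(0.11) = 0.3503
−0.05·log₂(0.05) = 0.2161
−0.33·log₂(0.33) = 0.5278
Sum ≈ 2.0984 → 2.098 bits.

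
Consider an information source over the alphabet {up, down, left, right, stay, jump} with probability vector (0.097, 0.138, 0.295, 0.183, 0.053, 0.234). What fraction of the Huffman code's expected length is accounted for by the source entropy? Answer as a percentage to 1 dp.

98.6%

Entropy H = −Σ p log₂ p ≈ 2.4036 bits.
Huffman merges: 53/1000+97/1000→3/20; 69/500+3/20→36/125; 183/1000+117/500→417/1000; 36/125+59/200→583/1000; 417/1000+583/1000→1. L = 1219/500 ≈ 2.4380.
Efficiency = H/L = 2.4036/2.4380 = 98.6%.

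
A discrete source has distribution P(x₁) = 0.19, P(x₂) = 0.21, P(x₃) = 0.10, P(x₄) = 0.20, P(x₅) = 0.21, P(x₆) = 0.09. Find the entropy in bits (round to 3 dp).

H = −Σ pᵢ log₂ pᵢ.
−0.19·log₂(0.19) = 0.4552
−0.21·log₂(0.21) = 0.4728
−0.10·log₂(0.10) = 0.3322
−0.20·log₂(0.20) = 0.4644
−0.21·log₂(0.21) = 0.4728
−0.09·log₂(0.09) = 0.3127
Sum ≈ 2.5101 → 2.510 bits.

2.510 bits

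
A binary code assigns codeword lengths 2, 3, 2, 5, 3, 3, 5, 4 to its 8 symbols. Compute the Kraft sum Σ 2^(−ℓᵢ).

With common denominator 2^5 = 32: Σ 2^(−ℓᵢ) = 8/32 + 4/32 + 8/32 + 1/32 + 4/32 + 4/32 + 1/32 + 2/32 = 32/32 = 1.

1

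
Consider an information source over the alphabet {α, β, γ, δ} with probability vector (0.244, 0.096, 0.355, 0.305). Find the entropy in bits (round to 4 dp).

1.8740 bits

H = −Σ pᵢ log₂ pᵢ.
−0.244·log₂(0.244) = 0.4966
−0.096·log₂(0.096) = 0.3246
−0.355·log₂(0.355) = 0.5304
−0.305·log₂(0.305) = 0.5225
Sum ≈ 1.8740 → 1.8740 bits.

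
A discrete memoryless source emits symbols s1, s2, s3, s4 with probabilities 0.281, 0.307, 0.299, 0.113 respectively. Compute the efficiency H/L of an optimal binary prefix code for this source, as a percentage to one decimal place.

Entropy H = −Σ p log₂ p ≈ 1.9139 bits.
Huffman merges: 113/1000+281/1000→197/500; 299/1000+307/1000→303/500; 197/500+303/500→1. L = 2 ≈ 2.0000.
Efficiency = H/L = 1.9139/2.0000 = 95.7%.

95.7%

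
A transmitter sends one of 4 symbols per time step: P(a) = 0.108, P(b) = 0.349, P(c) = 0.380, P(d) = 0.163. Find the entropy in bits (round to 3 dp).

H = −Σ pᵢ log₂ pᵢ.
−0.108·log₂(0.108) = 0.3468
−0.349·log₂(0.349) = 0.5300
−0.380·log₂(0.380) = 0.5305
−0.163·log₂(0.163) = 0.4266
Sum ≈ 1.8338 → 1.834 bits.

1.834 bits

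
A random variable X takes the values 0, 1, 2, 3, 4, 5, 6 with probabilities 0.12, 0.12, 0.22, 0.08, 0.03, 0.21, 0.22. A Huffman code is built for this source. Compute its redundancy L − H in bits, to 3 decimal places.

0.059 bits

Entropy H = −Σ p log₂ p ≈ 2.6114 bits.
Huffman merges: 3/100+2/25→11/100; 11/100+3/25→23/100; 3/25+21/100→33/100; 11/50+11/50→11/25; 23/100+33/100→14/25; 11/25+14/25→1. L = 267/100 ≈ 2.6700.
L − H = 2.6700 − 2.6114 = 0.059 bits.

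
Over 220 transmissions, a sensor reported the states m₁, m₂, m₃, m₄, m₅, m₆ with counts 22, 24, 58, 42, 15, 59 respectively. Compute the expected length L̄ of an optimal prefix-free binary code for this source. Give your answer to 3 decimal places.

Probabilities are the counts divided by 220.
Repeatedly combine the two least-probable nodes; the expected code length is the sum of the merged weights.
merge 3/44 + 1/10 → 37/220
merge 6/55 + 37/220 → 61/220
merge 21/110 + 29/110 → 5/11
merge 59/220 + 61/220 → 6/11
merge 5/11 + 6/11 → 1
L = 37/220 + 61/220 + 5/11 + 6/11 + 1 = 269/110 ≈ 2.445 bits/symbol.

2.445 bits/symbol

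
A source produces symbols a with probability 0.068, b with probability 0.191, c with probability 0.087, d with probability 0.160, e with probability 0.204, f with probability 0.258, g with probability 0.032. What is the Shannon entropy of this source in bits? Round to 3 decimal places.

H = −Σ pᵢ log₂ pᵢ.
−0.068·log₂(0.068) = 0.2637
−0.191·log₂(0.191) = 0.4562
−0.087·log₂(0.087) = 0.3065
−0.160·log₂(0.160) = 0.4230
−0.204·log₂(0.204) = 0.4678
−0.258·log₂(0.258) = 0.5043
−0.032·log₂(0.032) = 0.1589
Sum ≈ 2.5804 → 2.580 bits.

2.580 bits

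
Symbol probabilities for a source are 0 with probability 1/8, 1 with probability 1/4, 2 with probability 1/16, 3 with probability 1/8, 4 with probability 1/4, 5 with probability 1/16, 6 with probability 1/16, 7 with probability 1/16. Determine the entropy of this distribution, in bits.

2.75 bits

Each probability is a power of 1/2, so log₂(1/p) is an integer.
H = Σ p·log₂(1/p) = 1/8·3 + 1/4·2 + 1/16·4 + 1/8·3 + 1/4·2 + 1/16·4 + 1/16·4 + 1/16·4 = 2.75 bits.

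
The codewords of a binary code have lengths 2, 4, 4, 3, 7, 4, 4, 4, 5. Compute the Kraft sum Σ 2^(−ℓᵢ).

With common denominator 2^7 = 128: Σ 2^(−ℓᵢ) = 32/128 + 8/128 + 8/128 + 16/128 + 1/128 + 8/128 + 8/128 + 8/128 + 4/128 = 93/128 = 0.7265625.

0.7265625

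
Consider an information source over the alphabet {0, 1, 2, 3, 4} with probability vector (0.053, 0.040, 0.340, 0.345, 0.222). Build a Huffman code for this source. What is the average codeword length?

Repeatedly combine the two least-probable nodes; the expected code length is the sum of the merged weights.
merge 1/25 + 53/1000 → 93/1000
merge 93/1000 + 111/500 → 63/200
merge 63/200 + 17/50 → 131/200
merge 69/200 + 131/200 → 1
L = 93/1000 + 63/200 + 131/200 + 1 = 2063/1000 = 2.063 bits/symbol.

2.063 bits/symbol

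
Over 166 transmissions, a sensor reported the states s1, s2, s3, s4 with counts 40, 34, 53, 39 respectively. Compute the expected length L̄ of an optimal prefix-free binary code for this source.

Probabilities are the counts divided by 166.
Repeatedly combine the two least-probable nodes; the expected code length is the sum of the merged weights.
merge 17/83 + 39/166 → 73/166
merge 20/83 + 53/166 → 93/166
merge 73/166 + 93/166 → 1
L = 73/166 + 93/166 + 1 = 2 bits/symbol.

2 bits/symbol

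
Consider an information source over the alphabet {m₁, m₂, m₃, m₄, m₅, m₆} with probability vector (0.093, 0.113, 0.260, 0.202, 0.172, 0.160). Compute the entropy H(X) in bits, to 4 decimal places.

2.5054 bits

H = −Σ pᵢ log₂ pᵢ.
−0.093·log₂(0.093) = 0.3187
−0.113·log₂(0.113) = 0.3555
−0.260·log₂(0.260) = 0.5053
−0.202·log₂(0.202) = 0.4661
−0.172·log₂(0.172) = 0.4368
−0.160·log₂(0.160) = 0.4230
Sum ≈ 2.5054 → 2.5054 bits.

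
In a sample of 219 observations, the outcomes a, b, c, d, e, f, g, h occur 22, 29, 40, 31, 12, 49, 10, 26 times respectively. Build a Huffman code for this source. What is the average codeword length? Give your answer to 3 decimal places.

2.877 bits/symbol

Probabilities are the counts divided by 219.
Repeatedly combine the two least-probable nodes; the expected code length is the sum of the merged weights.
merge 10/219 + 4/73 → 22/219
merge 22/219 + 22/219 → 44/219
merge 26/219 + 29/219 → 55/219
merge 31/219 + 40/219 → 71/219
merge 44/219 + 49/219 → 31/73
merge 55/219 + 71/219 → 42/73
merge 31/73 + 42/73 → 1
L = 22/219 + 44/219 + 55/219 + 71/219 + 31/73 + 42/73 + 1 = 210/73 ≈ 2.877 bits/symbol.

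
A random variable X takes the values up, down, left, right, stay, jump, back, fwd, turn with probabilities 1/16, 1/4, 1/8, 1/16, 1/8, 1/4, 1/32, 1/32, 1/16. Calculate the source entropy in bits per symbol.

Each probability is a power of 1/2, so log₂(1/p) is an integer.
H = Σ p·log₂(1/p) = 1/16·4 + 1/4·2 + 1/8·3 + 1/16·4 + 1/8·3 + 1/4·2 + 1/32·5 + 1/32·5 + 1/16·4 = 2.8125 bits.

2.8125 bits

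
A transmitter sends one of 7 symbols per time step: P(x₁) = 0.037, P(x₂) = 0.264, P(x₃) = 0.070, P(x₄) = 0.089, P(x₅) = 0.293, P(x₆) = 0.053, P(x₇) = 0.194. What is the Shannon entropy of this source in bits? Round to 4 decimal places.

H = −Σ pᵢ log₂ pᵢ.
−0.037·log₂(0.037) = 0.1760
−0.264·log₂(0.264) = 0.5072
−0.070·log₂(0.070) = 0.2686
−0.089·log₂(0.089) = 0.3106
−0.293·log₂(0.293) = 0.5189
−0.053·log₂(0.053) = 0.2246
−0.194·log₂(0.194) = 0.4590
Sum ≈ 2.4649 → 2.4649 bits.

2.4649 bits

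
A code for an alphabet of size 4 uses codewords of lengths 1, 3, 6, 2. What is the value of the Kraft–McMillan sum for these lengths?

With common denominator 2^6 = 64: Σ 2^(−ℓᵢ) = 32/64 + 8/64 + 1/64 + 16/64 = 57/64 = 0.890625.

0.890625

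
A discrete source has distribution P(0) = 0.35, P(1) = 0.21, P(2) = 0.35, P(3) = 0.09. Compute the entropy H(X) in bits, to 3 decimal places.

1.846 bits

H = −Σ pᵢ log₂ pᵢ.
−0.35·log₂(0.35) = 0.5301
−0.21·log₂(0.21) = 0.4728
−0.35·log₂(0.35) = 0.5301
−0.09·log₂(0.09) = 0.3127
Sum ≈ 1.8457 → 1.846 bits.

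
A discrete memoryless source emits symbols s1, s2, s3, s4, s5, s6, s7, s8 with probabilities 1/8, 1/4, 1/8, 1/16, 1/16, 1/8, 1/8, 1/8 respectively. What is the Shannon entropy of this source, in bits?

2.875 bits

Each probability is a power of 1/2, so log₂(1/p) is an integer.
H = Σ p·log₂(1/p) = 1/8·3 + 1/4·2 + 1/8·3 + 1/16·4 + 1/16·4 + 1/8·3 + 1/8·3 + 1/8·3 = 2.875 bits.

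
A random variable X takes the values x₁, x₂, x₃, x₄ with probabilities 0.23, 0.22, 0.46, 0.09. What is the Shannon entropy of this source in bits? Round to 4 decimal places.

H = −Σ pᵢ log₂ pᵢ.
−0.23·log₂(0.23) = 0.4877
−0.22·log₂(0.22) = 0.4806
−0.46·log₂(0.46) = 0.5153
−0.09·log₂(0.09) = 0.3127
Sum ≈ 1.7962 → 1.7962 bits.

1.7962 bits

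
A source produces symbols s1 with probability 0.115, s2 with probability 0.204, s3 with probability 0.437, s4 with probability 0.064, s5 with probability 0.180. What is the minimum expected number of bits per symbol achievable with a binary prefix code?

Repeatedly combine the two least-probable nodes; the expected code length is the sum of the merged weights.
merge 8/125 + 23/200 → 179/1000
merge 179/1000 + 9/50 → 359/1000
merge 51/250 + 359/1000 → 563/1000
merge 437/1000 + 563/1000 → 1
L = 179/1000 + 359/1000 + 563/1000 + 1 = 2101/1000 = 2.101 bits/symbol.

2.101 bits/symbol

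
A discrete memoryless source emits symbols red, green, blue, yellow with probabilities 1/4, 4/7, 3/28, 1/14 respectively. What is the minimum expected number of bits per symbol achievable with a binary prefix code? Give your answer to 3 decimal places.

Repeatedly combine the two least-probable nodes; the expected code length is the sum of the merged weights.
merge 1/14 + 3/28 → 5/28
merge 5/28 + 1/4 → 3/7
merge 3/7 + 4/7 → 1
L = 5/28 + 3/7 + 1 = 45/28 ≈ 1.607 bits/symbol.

1.607 bits/symbol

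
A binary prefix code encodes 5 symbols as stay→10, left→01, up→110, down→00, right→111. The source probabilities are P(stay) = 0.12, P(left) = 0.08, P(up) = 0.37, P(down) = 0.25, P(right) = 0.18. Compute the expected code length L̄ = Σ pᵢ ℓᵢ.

2.55 bits/symbol

L̄ = Σ pᵢ·ℓᵢ = 0.12·2 + 0.08·2 + 0.37·3 + 0.25·2 + 0.18·3 = 2.55 bits/symbol.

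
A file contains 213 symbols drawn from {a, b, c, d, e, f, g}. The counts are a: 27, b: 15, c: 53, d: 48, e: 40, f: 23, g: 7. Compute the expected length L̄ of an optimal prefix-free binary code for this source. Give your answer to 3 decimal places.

2.629 bits/symbol

Probabilities are the counts divided by 213.
Repeatedly combine the two least-probable nodes; the expected code length is the sum of the merged weights.
merge 7/213 + 5/71 → 22/213
merge 22/213 + 23/213 → 15/71
merge 9/71 + 40/213 → 67/213
merge 15/71 + 16/71 → 31/71
merge 53/213 + 67/213 → 40/71
merge 31/71 + 40/71 → 1
L = 22/213 + 15/71 + 67/213 + 31/71 + 40/71 + 1 = 560/213 ≈ 2.629 bits/symbol.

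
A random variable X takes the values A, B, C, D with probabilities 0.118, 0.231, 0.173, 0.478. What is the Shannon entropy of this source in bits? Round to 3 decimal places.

H = −Σ pᵢ log₂ pᵢ.
−0.118·log₂(0.118) = 0.3638
−0.231·log₂(0.231) = 0.4883
−0.173·log₂(0.173) = 0.4379
−0.478·log₂(0.478) = 0.5090
Sum ≈ 1.7991 → 1.799 bits.

1.799 bits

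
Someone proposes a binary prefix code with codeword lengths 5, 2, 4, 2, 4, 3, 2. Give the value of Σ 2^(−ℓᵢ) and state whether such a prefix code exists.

With common denominator 2^5 = 32: Σ 2^(−ℓᵢ) = 1/32 + 8/32 + 2/32 + 8/32 + 2/32 + 4/32 + 8/32 = 33/32 = 1.03125.
Kraft's inequality requires Σ ≤ 1; here Σ = 1.03125 > 1, so no such prefix code exists.

1.03125; no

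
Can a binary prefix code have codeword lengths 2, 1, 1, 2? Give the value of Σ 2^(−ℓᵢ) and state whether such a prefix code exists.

With common denominator 2^2 = 4: Σ 2^(−ℓᵢ) = 1/4 + 2/4 + 2/4 + 1/4 = 6/4 = 1.5.
Kraft's inequality requires Σ ≤ 1; here Σ = 1.5 > 1, so no such prefix code exists.

1.5; no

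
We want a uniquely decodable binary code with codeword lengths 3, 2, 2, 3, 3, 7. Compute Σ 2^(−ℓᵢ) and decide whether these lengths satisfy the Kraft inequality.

With common denominator 2^7 = 128: Σ 2^(−ℓᵢ) = 16/128 + 32/128 + 32/128 + 16/128 + 16/128 + 1/128 = 113/128 = 0.8828125.
Kraft's inequality requires Σ ≤ 1; here Σ = 0.8828125 ≤ 1, so such a prefix code exists.

0.8828125; yes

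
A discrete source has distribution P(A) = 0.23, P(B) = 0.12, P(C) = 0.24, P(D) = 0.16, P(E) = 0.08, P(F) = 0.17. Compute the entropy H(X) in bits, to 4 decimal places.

H = −Σ pᵢ log₂ pᵢ.
−0.23·log₂(0.23) = 0.4877
−0.12·log₂(0.12) = 0.3671
−0.24·log₂(0.24) = 0.4941
−0.16·log₂(0.16) = 0.4230
−0.08·log₂(0.08) = 0.2915
−0.17·log₂(0.17) = 0.4346
Sum ≈ 2.4980 → 2.4980 bits.

2.4980 bits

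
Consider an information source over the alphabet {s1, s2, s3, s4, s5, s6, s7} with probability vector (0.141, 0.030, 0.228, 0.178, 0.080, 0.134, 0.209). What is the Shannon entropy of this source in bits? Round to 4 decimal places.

2.6319 bits

H = −Σ pᵢ log₂ pᵢ.
−0.141·log₂(0.141) = 0.3985
−0.030·log₂(0.030) = 0.1518
−0.228·log₂(0.228) = 0.4863
−0.178·log₂(0.178) = 0.4432
−0.080·log₂(0.080) = 0.2915
−0.134·log₂(0.134) = 0.3886
−0.209·log₂(0.209) = 0.4720
Sum ≈ 2.6319 → 2.6319 bits.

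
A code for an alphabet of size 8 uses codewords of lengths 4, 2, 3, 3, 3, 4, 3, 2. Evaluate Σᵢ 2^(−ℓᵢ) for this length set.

With common denominator 2^4 = 16: Σ 2^(−ℓᵢ) = 1/16 + 4/16 + 2/16 + 2/16 + 2/16 + 1/16 + 2/16 + 4/16 = 18/16 = 1.125.

1.125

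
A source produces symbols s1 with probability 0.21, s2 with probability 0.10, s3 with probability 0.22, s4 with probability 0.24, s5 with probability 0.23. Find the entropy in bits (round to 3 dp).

H = −Σ pᵢ log₂ pᵢ.
−0.21·log₂(0.21) = 0.4728
−0.10·log₂(0.10) = 0.3322
−0.22·log₂(0.22) = 0.4806
−0.24·log₂(0.24) = 0.4941
−0.23·log₂(0.23) = 0.4877
Sum ≈ 2.2674 → 2.267 bits.

2.267 bits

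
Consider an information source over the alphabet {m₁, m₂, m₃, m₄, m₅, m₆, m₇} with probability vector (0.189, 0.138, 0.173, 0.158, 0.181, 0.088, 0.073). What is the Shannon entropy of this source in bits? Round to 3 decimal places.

2.738 bits

H = −Σ pᵢ log₂ pᵢ.
−0.189·log₂(0.189) = 0.4543
−0.138·log₂(0.138) = 0.3943
−0.173·log₂(0.173) = 0.4379
−0.158·log₂(0.158) = 0.4206
−0.181·log₂(0.181) = 0.4463
−0.088·log₂(0.088) = 0.3086
−0.073·log₂(0.073) = 0.2756
Sum ≈ 2.7376 → 2.738 bits.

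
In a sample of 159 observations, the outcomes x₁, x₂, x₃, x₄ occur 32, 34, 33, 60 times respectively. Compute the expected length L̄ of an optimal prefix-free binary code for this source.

Probabilities are the counts divided by 159.
Repeatedly combine the two least-probable nodes; the expected code length is the sum of the merged weights.
merge 32/159 + 11/53 → 65/159
merge 34/159 + 20/53 → 94/159
merge 65/159 + 94/159 → 1
L = 65/159 + 94/159 + 1 = 2 bits/symbol.

2 bits/symbol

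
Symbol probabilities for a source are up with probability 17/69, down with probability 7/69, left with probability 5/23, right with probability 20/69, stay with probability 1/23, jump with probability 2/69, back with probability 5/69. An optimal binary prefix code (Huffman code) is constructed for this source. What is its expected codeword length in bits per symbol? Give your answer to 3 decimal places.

2.464 bits/symbol

Repeatedly combine the two least-probable nodes; the expected code length is the sum of the merged weights.
merge 2/69 + 1/23 → 5/69
merge 5/69 + 5/69 → 10/69
merge 7/69 + 10/69 → 17/69
merge 5/23 + 17/69 → 32/69
merge 17/69 + 20/69 → 37/69
merge 32/69 + 37/69 → 1
L = 5/69 + 10/69 + 17/69 + 32/69 + 37/69 + 1 = 170/69 ≈ 2.464 bits/symbol.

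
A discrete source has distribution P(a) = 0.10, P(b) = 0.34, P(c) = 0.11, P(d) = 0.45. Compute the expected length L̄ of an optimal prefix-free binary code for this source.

Repeatedly combine the two least-probable nodes; the expected code length is the sum of the merged weights.
merge 1/10 + 11/100 → 21/100
merge 21/100 + 17/50 → 11/20
merge 9/20 + 11/20 → 1
L = 21/100 + 11/20 + 1 = 44/25 = 1.76 bits/symbol.

1.76 bits/symbol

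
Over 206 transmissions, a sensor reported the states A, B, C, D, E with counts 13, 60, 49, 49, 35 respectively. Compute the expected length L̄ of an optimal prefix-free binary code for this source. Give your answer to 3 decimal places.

Probabilities are the counts divided by 206.
Repeatedly combine the two least-probable nodes; the expected code length is the sum of the merged weights.
merge 13/206 + 35/206 → 24/103
merge 24/103 + 49/206 → 97/206
merge 49/206 + 30/103 → 109/206
merge 97/206 + 109/206 → 1
L = 24/103 + 97/206 + 109/206 + 1 = 230/103 ≈ 2.233 bits/symbol.

2.233 bits/symbol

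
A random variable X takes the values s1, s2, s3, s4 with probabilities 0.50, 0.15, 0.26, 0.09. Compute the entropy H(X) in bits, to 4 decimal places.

1.7285 bits

H = −Σ pᵢ log₂ pᵢ.
−0.50·log₂(0.50) = 0.5000
−0.15·log₂(0.15) = 0.4105
−0.26·log₂(0.26) = 0.5053
−0.09·log₂(0.09) = 0.3127
Sum ≈ 1.7285 → 1.7285 bits.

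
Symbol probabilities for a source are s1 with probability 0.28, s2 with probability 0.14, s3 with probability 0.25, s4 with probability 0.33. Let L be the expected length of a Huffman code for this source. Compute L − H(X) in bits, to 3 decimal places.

0.061 bits

Entropy H = −Σ p log₂ p ≈ 1.9392 bits.
Huffman merges: 7/50+1/4→39/100; 7/25+33/100→61/100; 39/100+61/100→1. L = 2 ≈ 2.0000.
L − H = 2.0000 − 1.9392 = 0.061 bits.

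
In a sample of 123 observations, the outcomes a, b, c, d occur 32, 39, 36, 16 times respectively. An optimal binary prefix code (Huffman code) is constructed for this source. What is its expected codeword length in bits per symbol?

Probabilities are the counts divided by 123.
Repeatedly combine the two least-probable nodes; the expected code length is the sum of the merged weights.
merge 16/123 + 32/123 → 16/41
merge 12/41 + 13/41 → 25/41
merge 16/41 + 25/41 → 1
L = 16/41 + 25/41 + 1 = 2 bits/symbol.

2 bits/symbol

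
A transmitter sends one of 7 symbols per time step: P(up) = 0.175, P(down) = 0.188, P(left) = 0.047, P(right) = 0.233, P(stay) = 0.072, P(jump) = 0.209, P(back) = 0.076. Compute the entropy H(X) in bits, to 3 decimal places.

2.618 bits

H = −Σ pᵢ log₂ pᵢ.
−0.175·log₂(0.175) = 0.4401
−0.188·log₂(0.188) = 0.4533
−0.047·log₂(0.047) = 0.2073
−0.233·log₂(0.233) = 0.4897
−0.072·log₂(0.072) = 0.2733
−0.209·log₂(0.209) = 0.4720
−0.076·log₂(0.076) = 0.2826
Sum ≈ 2.6182 → 2.618 bits.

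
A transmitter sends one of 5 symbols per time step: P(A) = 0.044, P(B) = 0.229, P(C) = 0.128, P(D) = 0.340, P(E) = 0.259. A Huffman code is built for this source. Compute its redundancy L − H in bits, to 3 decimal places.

Entropy H = −Σ p log₂ p ≈ 2.0988 bits.
Huffman merges: 11/250+16/125→43/250; 43/250+229/1000→401/1000; 259/1000+17/50→599/1000; 401/1000+599/1000→1. L = 543/250 ≈ 2.1720.
L − H = 2.1720 − 2.0988 = 0.073 bits.

0.073 bits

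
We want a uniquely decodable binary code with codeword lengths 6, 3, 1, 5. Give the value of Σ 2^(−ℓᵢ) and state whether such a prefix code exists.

With common denominator 2^6 = 64: Σ 2^(−ℓᵢ) = 1/64 + 8/64 + 32/64 + 2/64 = 43/64 = 0.671875.
Kraft's inequality requires Σ ≤ 1; here Σ = 0.671875 ≤ 1, so such a prefix code exists.

0.671875; yes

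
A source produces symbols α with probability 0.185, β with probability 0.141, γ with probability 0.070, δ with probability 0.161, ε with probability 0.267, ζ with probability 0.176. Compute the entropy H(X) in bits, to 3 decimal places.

H = −Σ pᵢ log₂ pᵢ.
−0.185·log₂(0.185) = 0.4504
−0.141·log₂(0.141) = 0.3985
−0.070·log₂(0.070) = 0.2686
−0.161·log₂(0.161) = 0.4242
−0.267·log₂(0.267) = 0.5087
−0.176·log₂(0.176) = 0.4411
Sum ≈ 2.4914 → 2.491 bits.

2.491 bits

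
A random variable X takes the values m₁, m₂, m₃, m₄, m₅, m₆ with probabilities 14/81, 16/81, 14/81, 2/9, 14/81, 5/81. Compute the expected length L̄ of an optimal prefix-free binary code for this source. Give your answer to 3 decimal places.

Repeatedly combine the two least-probable nodes; the expected code length is the sum of the merged weights.
merge 5/81 + 14/81 → 19/81
merge 14/81 + 14/81 → 28/81
merge 16/81 + 2/9 → 34/81
merge 19/81 + 28/81 → 47/81
merge 34/81 + 47/81 → 1
L = 19/81 + 28/81 + 34/81 + 47/81 + 1 = 209/81 ≈ 2.580 bits/symbol.

2.580 bits/symbol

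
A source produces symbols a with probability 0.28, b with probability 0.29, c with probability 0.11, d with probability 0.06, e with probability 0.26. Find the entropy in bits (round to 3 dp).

2.131 bits

H = −Σ pᵢ log₂ pᵢ.
−0.28·log₂(0.28) = 0.5142
−0.29·log₂(0.29) = 0.5179
−0.11·log₂(0.11) = 0.3503
−0.06·log₂(0.06) = 0.2435
−0.26·log₂(0.26) = 0.5053
Sum ≈ 2.1312 → 2.131 bits.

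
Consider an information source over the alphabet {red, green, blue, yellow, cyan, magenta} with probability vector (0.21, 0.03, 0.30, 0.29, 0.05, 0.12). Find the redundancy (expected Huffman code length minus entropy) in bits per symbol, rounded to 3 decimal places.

Entropy H = −Σ p log₂ p ≈ 2.2467 bits.
Huffman merges: 3/100+1/20→2/25; 2/25+3/25→1/5; 1/5+21/100→41/100; 29/100+3/10→59/100; 41/100+59/100→1. L = 57/25 ≈ 2.2800.
L − H = 2.2800 − 2.2467 = 0.033 bits.

0.033 bits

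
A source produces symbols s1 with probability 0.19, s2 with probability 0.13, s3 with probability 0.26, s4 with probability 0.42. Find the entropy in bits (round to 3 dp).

H = −Σ pᵢ log₂ pᵢ.
−0.19·log₂(0.19) = 0.4552
−0.13·log₂(0.13) = 0.3826
−0.26·log₂(0.26) = 0.5053
−0.42·log₂(0.42) = 0.5256
Sum ≈ 1.8688 → 1.869 bits.

1.869 bits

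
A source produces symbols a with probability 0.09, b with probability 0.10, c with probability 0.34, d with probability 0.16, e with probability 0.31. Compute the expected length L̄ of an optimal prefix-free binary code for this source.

2.19 bits/symbol

Repeatedly combine the two least-probable nodes; the expected code length is the sum of the merged weights.
merge 9/100 + 1/10 → 19/100
merge 4/25 + 19/100 → 7/20
merge 31/100 + 17/50 → 13/20
merge 7/20 + 13/20 → 1
L = 19/100 + 7/20 + 13/20 + 1 = 219/100 = 2.19 bits/symbol.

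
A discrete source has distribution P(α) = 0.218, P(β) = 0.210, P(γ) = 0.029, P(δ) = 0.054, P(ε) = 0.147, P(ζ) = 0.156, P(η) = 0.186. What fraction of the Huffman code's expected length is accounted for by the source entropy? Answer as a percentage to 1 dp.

98.1%

Entropy H = −Σ p log₂ p ≈ 2.6035 bits.
Huffman merges: 29/1000+27/500→83/1000; 83/1000+147/1000→23/100; 39/250+93/500→171/500; 21/100+109/500→107/250; 23/100+171/500→143/250; 107/250+143/250→1. L = 531/200 ≈ 2.6550.
Efficiency = H/L = 2.6035/2.6550 = 98.1%.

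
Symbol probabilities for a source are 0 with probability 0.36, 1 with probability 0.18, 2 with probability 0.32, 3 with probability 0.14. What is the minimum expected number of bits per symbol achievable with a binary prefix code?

1.96 bits/symbol

Repeatedly combine the two least-probable nodes; the expected code length is the sum of the merged weights.
merge 7/50 + 9/50 → 8/25
merge 8/25 + 8/25 → 16/25
merge 9/25 + 16/25 → 1
L = 8/25 + 16/25 + 1 = 49/25 = 1.96 bits/symbol.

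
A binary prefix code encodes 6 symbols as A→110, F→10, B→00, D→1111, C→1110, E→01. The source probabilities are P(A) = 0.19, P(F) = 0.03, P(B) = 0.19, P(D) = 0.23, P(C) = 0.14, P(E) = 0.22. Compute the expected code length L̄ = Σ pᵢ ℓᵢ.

2.93 bits/symbol

L̄ = Σ pᵢ·ℓᵢ = 0.19·3 + 0.03·2 + 0.19·2 + 0.23·4 + 0.14·4 + 0.22·2 = 2.93 bits/symbol.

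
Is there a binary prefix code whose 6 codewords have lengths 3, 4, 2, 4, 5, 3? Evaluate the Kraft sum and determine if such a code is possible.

0.65625; yes

With common denominator 2^5 = 32: Σ 2^(−ℓᵢ) = 4/32 + 2/32 + 8/32 + 2/32 + 1/32 + 4/32 = 21/32 = 0.65625.
Kraft's inequality requires Σ ≤ 1; here Σ = 0.65625 ≤ 1, so such a prefix code exists.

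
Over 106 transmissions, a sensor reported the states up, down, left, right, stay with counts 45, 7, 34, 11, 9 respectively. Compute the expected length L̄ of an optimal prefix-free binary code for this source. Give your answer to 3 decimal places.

1.981 bits/symbol

Probabilities are the counts divided by 106.
Repeatedly combine the two least-probable nodes; the expected code length is the sum of the merged weights.
merge 7/106 + 9/106 → 8/53
merge 11/106 + 8/53 → 27/106
merge 27/106 + 17/53 → 61/106
merge 45/106 + 61/106 → 1
L = 8/53 + 27/106 + 61/106 + 1 = 105/53 ≈ 1.981 bits/symbol.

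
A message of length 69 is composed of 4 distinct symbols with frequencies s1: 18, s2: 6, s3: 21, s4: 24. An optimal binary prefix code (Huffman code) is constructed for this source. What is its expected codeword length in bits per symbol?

Probabilities are the counts divided by 69.
Repeatedly combine the two least-probable nodes; the expected code length is the sum of the merged weights.
merge 2/23 + 6/23 → 8/23
merge 7/23 + 8/23 → 15/23
merge 8/23 + 15/23 → 1
L = 8/23 + 15/23 + 1 = 2 bits/symbol.

2 bits/symbol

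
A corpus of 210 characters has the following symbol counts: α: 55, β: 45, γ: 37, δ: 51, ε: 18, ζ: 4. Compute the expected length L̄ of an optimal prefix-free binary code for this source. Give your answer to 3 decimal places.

Probabilities are the counts divided by 210.
Repeatedly combine the two least-probable nodes; the expected code length is the sum of the merged weights.
merge 2/105 + 3/35 → 11/105
merge 11/105 + 37/210 → 59/210
merge 3/14 + 17/70 → 16/35
merge 11/42 + 59/210 → 19/35
merge 16/35 + 19/35 → 1
L = 11/105 + 59/210 + 16/35 + 19/35 + 1 = 167/70 ≈ 2.386 bits/symbol.

2.386 bits/symbol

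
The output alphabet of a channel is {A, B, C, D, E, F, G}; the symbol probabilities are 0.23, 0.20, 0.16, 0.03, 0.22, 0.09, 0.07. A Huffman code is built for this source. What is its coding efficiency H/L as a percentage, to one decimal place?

98.1%

Entropy H = −Σ p log₂ p ≈ 2.5886 bits.
Huffman merges: 3/100+7/100→1/10; 9/100+1/10→19/100; 4/25+19/100→7/20; 1/5+11/50→21/50; 23/100+7/20→29/50; 21/50+29/50→1. L = 66/25 ≈ 2.6400.
Efficiency = H/L = 2.5886/2.6400 = 98.1%.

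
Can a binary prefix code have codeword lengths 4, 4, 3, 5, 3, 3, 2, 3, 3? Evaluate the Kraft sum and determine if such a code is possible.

With common denominator 2^5 = 32: Σ 2^(−ℓᵢ) = 2/32 + 2/32 + 4/32 + 1/32 + 4/32 + 4/32 + 8/32 + 4/32 + 4/32 = 33/32 = 1.03125.
Kraft's inequality requires Σ ≤ 1; here Σ = 1.03125 > 1, so no such prefix code exists.

1.03125; no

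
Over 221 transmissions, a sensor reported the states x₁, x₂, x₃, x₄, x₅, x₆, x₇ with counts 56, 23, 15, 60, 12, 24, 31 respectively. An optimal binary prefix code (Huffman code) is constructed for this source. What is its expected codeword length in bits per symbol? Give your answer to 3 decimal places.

2.597 bits/symbol

Probabilities are the counts divided by 221.
Repeatedly combine the two least-probable nodes; the expected code length is the sum of the merged weights.
merge 12/221 + 15/221 → 27/221
merge 23/221 + 24/221 → 47/221
merge 27/221 + 31/221 → 58/221
merge 47/221 + 56/221 → 103/221
merge 58/221 + 60/221 → 118/221
merge 103/221 + 118/221 → 1
L = 27/221 + 47/221 + 58/221 + 103/221 + 118/221 + 1 = 574/221 ≈ 2.597 bits/symbol.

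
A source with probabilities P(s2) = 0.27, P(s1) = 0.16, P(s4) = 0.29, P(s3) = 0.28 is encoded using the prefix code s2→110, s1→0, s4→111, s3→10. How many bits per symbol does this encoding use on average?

L̄ = Σ pᵢ·ℓᵢ = 0.27·3 + 0.16·1 + 0.29·3 + 0.28·2 = 2.4 bits/symbol.

2.4 bits/symbol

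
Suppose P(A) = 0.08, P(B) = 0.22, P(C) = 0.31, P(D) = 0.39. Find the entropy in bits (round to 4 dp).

H = −Σ pᵢ log₂ pᵢ.
−0.08·log₂(0.08) = 0.2915
−0.22·log₂(0.22) = 0.4806
−0.31·log₂(0.31) = 0.5238
−0.39·log₂(0.39) = 0.5298
Sum ≈ 1.8257 → 1.8257 bits.

1.8257 bits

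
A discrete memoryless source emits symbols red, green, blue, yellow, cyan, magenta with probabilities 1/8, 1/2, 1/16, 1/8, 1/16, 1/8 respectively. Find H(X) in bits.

Each probability is a power of 1/2, so log₂(1/p) is an integer.
H = Σ p·log₂(1/p) = 1/8·3 + 1/2·1 + 1/16·4 + 1/8·3 + 1/16·4 + 1/8·3 = 2.125 bits.

2.125 bits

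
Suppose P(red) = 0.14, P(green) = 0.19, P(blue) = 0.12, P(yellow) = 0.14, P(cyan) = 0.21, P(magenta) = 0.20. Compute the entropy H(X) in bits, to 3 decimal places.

H = −Σ pᵢ log₂ pᵢ.
−0.14·log₂(0.14) = 0.3971
−0.19·log₂(0.19) = 0.4552
−0.12·log₂(0.12) = 0.3671
−0.14·log₂(0.14) = 0.3971
−0.21·log₂(0.21) = 0.4728
−0.20·log₂(0.20) = 0.4644
Sum ≈ 2.5537 → 2.554 bits.

2.554 bits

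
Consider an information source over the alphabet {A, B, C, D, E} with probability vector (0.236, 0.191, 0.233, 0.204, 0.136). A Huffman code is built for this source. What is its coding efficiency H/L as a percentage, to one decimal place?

Entropy H = −Σ p log₂ p ≈ 2.2968 bits.
Huffman merges: 17/125+191/1000→327/1000; 51/250+233/1000→437/1000; 59/250+327/1000→563/1000; 437/1000+563/1000→1. L = 2327/1000 ≈ 2.3270.
Efficiency = H/L = 2.2968/2.3270 = 98.7%.

98.7%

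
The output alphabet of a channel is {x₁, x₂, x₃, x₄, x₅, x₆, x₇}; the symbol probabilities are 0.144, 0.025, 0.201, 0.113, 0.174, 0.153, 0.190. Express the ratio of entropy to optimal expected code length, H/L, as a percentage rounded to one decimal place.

97.0%

Entropy H = −Σ p log₂ p ≈ 2.6650 bits.
Huffman merges: 1/40+113/1000→69/500; 69/500+18/125→141/500; 153/1000+87/500→327/1000; 19/100+201/1000→391/1000; 141/500+327/1000→609/1000; 391/1000+609/1000→1. L = 2747/1000 ≈ 2.7470.
Efficiency = H/L = 2.6650/2.7470 = 97.0%.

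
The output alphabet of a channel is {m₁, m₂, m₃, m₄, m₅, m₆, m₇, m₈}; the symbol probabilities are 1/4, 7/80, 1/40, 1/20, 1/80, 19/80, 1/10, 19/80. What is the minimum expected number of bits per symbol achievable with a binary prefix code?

Repeatedly combine the two least-probable nodes; the expected code length is the sum of the merged weights.
merge 1/80 + 1/40 → 3/80
merge 3/80 + 1/20 → 7/80
merge 7/80 + 7/80 → 7/40
merge 1/10 + 7/40 → 11/40
merge 19/80 + 19/80 → 19/40
merge 1/4 + 11/40 → 21/40
merge 19/40 + 21/40 → 1
L = 3/80 + 7/80 + 7/40 + 11/40 + 19/40 + 21/40 + 1 = 103/40 = 2.575 bits/symbol.

2.575 bits/symbol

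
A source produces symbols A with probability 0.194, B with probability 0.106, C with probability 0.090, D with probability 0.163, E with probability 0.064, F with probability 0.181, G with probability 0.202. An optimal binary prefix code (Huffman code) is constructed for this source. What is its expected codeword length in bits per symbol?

Repeatedly combine the two least-probable nodes; the expected code length is the sum of the merged weights.
merge 8/125 + 9/100 → 77/500
merge 53/500 + 77/500 → 13/50
merge 163/1000 + 181/1000 → 43/125
merge 97/500 + 101/500 → 99/250
merge 13/50 + 43/125 → 151/250
merge 99/250 + 151/250 → 1
L = 77/500 + 13/50 + 43/125 + 99/250 + 151/250 + 1 = 1379/500 = 2.758 bits/symbol.

2.758 bits/symbol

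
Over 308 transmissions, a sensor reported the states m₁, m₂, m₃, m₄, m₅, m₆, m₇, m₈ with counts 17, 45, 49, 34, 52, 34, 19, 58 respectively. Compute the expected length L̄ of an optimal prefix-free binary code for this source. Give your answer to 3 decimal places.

Probabilities are the counts divided by 308.
Repeatedly combine the two least-probable nodes; the expected code length is the sum of the merged weights.
merge 17/308 + 19/308 → 9/77
merge 17/154 + 17/154 → 17/77
merge 9/77 + 45/308 → 81/308
merge 7/44 + 13/77 → 101/308
merge 29/154 + 17/77 → 9/22
merge 81/308 + 101/308 → 13/22
merge 9/22 + 13/22 → 1
L = 9/77 + 17/77 + 81/308 + 101/308 + 9/22 + 13/22 + 1 = 41/14 ≈ 2.929 bits/symbol.

2.929 bits/symbol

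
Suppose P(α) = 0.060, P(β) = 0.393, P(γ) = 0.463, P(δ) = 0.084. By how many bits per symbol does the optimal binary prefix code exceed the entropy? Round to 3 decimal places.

0.093 bits

Entropy H = −Σ p log₂ p ≈ 1.5876 bits.
Huffman merges: 3/50+21/250→18/125; 18/125+393/1000→537/1000; 463/1000+537/1000→1. L = 1681/1000 ≈ 1.6810.
L − H = 1.6810 − 1.5876 = 0.093 bits.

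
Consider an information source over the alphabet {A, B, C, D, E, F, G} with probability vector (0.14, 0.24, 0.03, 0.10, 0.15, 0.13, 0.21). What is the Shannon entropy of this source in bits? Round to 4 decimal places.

H = −Σ pᵢ log₂ pᵢ.
−0.14·log₂(0.14) = 0.3971
−0.24·log₂(0.24) = 0.4941
−0.03·log₂(0.03) = 0.1518
−0.10·log₂(0.10) = 0.3322
−0.15·log₂(0.15) = 0.4105
−0.13·log₂(0.13) = 0.3826
−0.21·log₂(0.21) = 0.4728
Sum ≈ 2.6412 → 2.6412 bits.

2.6412 bits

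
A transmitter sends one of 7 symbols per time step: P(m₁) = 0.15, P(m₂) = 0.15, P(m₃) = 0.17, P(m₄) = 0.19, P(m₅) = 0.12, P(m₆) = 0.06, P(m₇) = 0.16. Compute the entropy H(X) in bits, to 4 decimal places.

2.7445 bits

H = −Σ pᵢ log₂ pᵢ.
−0.15·log₂(0.15) = 0.4105
−0.15·log₂(0.15) = 0.4105
−0.17·log₂(0.17) = 0.4346
−0.19·log₂(0.19) = 0.4552
−0.12·log₂(0.12) = 0.3671
−0.06·log₂(0.06) = 0.2435
−0.16·log₂(0.16) = 0.4230
Sum ≈ 2.7445 → 2.7445 bits.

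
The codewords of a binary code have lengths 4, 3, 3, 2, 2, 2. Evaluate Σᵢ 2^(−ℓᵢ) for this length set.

1.0625

With common denominator 2^4 = 16: Σ 2^(−ℓᵢ) = 1/16 + 2/16 + 2/16 + 4/16 + 4/16 + 4/16 = 17/16 = 1.0625.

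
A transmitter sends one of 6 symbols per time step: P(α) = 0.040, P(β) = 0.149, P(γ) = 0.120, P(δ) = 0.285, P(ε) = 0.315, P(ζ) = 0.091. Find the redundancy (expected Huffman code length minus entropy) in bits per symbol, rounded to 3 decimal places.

Entropy H = −Σ p log₂ p ≈ 2.3178 bits.
Huffman merges: 1/25+91/1000→131/1000; 3/25+131/1000→251/1000; 149/1000+251/1000→2/5; 57/200+63/200→3/5; 2/5+3/5→1. L = 1191/500 ≈ 2.3820.
L − H = 2.3820 − 2.3178 = 0.064 bits.

0.064 bits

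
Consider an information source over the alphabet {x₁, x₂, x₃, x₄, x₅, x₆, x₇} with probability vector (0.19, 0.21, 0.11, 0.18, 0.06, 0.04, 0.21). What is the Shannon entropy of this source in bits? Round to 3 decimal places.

H = −Σ pᵢ log₂ pᵢ.
−0.19·log₂(0.19) = 0.4552
−0.21·log₂(0.21) = 0.4728
−0.11·log₂(0.11) = 0.3503
−0.18·log₂(0.18) = 0.4453
−0.06·log₂(0.06) = 0.2435
−0.04·log₂(0.04) = 0.1858
−0.21·log₂(0.21) = 0.4728
Sum ≈ 2.6258 → 2.626 bits.

2.626 bits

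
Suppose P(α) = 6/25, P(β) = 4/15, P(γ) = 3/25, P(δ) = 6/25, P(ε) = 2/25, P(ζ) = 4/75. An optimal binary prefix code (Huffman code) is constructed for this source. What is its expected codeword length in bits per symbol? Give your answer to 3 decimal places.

2.387 bits/symbol

Repeatedly combine the two least-probable nodes; the expected code length is the sum of the merged weights.
merge 4/75 + 2/25 → 2/15
merge 3/25 + 2/15 → 19/75
merge 6/25 + 6/25 → 12/25
merge 19/75 + 4/15 → 13/25
merge 12/25 + 13/25 → 1
L = 2/15 + 19/75 + 12/25 + 13/25 + 1 = 179/75 ≈ 2.387 bits/symbol.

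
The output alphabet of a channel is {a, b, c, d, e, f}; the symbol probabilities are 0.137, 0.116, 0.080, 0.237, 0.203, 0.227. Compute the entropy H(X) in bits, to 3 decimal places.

2.490 bits

H = −Σ pᵢ log₂ pᵢ.
−0.137·log₂(0.137) = 0.3929
−0.116·log₂(0.116) = 0.3605
−0.080·log₂(0.080) = 0.2915
−0.237·log₂(0.237) = 0.4923
−0.203·log₂(0.203) = 0.4670
−0.227·log₂(0.227) = 0.4856
Sum ≈ 2.4898 → 2.490 bits.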